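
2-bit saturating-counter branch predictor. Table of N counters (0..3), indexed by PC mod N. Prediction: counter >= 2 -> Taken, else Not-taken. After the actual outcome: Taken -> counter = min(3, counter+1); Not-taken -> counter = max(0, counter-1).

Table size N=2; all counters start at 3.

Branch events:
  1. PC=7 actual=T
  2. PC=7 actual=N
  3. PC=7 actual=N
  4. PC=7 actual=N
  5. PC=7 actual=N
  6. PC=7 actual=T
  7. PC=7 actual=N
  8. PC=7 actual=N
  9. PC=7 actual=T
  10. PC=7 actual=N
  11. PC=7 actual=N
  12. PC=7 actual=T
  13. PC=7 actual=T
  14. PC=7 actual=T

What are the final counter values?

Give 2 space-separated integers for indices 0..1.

Ev 1: PC=7 idx=1 pred=T actual=T -> ctr[1]=3
Ev 2: PC=7 idx=1 pred=T actual=N -> ctr[1]=2
Ev 3: PC=7 idx=1 pred=T actual=N -> ctr[1]=1
Ev 4: PC=7 idx=1 pred=N actual=N -> ctr[1]=0
Ev 5: PC=7 idx=1 pred=N actual=N -> ctr[1]=0
Ev 6: PC=7 idx=1 pred=N actual=T -> ctr[1]=1
Ev 7: PC=7 idx=1 pred=N actual=N -> ctr[1]=0
Ev 8: PC=7 idx=1 pred=N actual=N -> ctr[1]=0
Ev 9: PC=7 idx=1 pred=N actual=T -> ctr[1]=1
Ev 10: PC=7 idx=1 pred=N actual=N -> ctr[1]=0
Ev 11: PC=7 idx=1 pred=N actual=N -> ctr[1]=0
Ev 12: PC=7 idx=1 pred=N actual=T -> ctr[1]=1
Ev 13: PC=7 idx=1 pred=N actual=T -> ctr[1]=2
Ev 14: PC=7 idx=1 pred=T actual=T -> ctr[1]=3

Answer: 3 3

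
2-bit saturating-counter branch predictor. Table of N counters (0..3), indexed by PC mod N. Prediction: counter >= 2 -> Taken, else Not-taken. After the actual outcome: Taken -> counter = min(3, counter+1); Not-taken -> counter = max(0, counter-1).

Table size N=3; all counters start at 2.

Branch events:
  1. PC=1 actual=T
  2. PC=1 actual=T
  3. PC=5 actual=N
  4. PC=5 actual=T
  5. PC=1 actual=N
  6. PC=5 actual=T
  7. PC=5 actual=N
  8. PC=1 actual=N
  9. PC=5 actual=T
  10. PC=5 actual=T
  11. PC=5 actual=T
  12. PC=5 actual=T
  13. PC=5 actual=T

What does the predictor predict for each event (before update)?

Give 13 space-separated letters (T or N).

Answer: T T T N T T T T T T T T T

Derivation:
Ev 1: PC=1 idx=1 pred=T actual=T -> ctr[1]=3
Ev 2: PC=1 idx=1 pred=T actual=T -> ctr[1]=3
Ev 3: PC=5 idx=2 pred=T actual=N -> ctr[2]=1
Ev 4: PC=5 idx=2 pred=N actual=T -> ctr[2]=2
Ev 5: PC=1 idx=1 pred=T actual=N -> ctr[1]=2
Ev 6: PC=5 idx=2 pred=T actual=T -> ctr[2]=3
Ev 7: PC=5 idx=2 pred=T actual=N -> ctr[2]=2
Ev 8: PC=1 idx=1 pred=T actual=N -> ctr[1]=1
Ev 9: PC=5 idx=2 pred=T actual=T -> ctr[2]=3
Ev 10: PC=5 idx=2 pred=T actual=T -> ctr[2]=3
Ev 11: PC=5 idx=2 pred=T actual=T -> ctr[2]=3
Ev 12: PC=5 idx=2 pred=T actual=T -> ctr[2]=3
Ev 13: PC=5 idx=2 pred=T actual=T -> ctr[2]=3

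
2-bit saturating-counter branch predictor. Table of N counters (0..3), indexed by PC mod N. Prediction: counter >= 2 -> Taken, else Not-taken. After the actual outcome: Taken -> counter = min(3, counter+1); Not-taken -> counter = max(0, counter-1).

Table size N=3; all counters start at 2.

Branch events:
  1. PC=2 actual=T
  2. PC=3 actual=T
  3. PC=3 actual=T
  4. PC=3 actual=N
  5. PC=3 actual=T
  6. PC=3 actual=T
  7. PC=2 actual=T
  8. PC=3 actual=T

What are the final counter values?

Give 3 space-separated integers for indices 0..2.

Ev 1: PC=2 idx=2 pred=T actual=T -> ctr[2]=3
Ev 2: PC=3 idx=0 pred=T actual=T -> ctr[0]=3
Ev 3: PC=3 idx=0 pred=T actual=T -> ctr[0]=3
Ev 4: PC=3 idx=0 pred=T actual=N -> ctr[0]=2
Ev 5: PC=3 idx=0 pred=T actual=T -> ctr[0]=3
Ev 6: PC=3 idx=0 pred=T actual=T -> ctr[0]=3
Ev 7: PC=2 idx=2 pred=T actual=T -> ctr[2]=3
Ev 8: PC=3 idx=0 pred=T actual=T -> ctr[0]=3

Answer: 3 2 3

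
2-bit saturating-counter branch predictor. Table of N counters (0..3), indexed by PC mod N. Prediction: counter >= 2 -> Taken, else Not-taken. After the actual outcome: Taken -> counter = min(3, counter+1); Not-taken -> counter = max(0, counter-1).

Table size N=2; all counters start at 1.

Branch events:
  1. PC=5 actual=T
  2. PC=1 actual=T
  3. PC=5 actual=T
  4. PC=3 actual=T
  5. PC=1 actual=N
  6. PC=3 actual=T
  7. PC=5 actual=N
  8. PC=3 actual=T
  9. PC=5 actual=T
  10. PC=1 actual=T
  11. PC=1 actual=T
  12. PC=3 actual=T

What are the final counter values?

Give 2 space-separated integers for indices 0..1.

Answer: 1 3

Derivation:
Ev 1: PC=5 idx=1 pred=N actual=T -> ctr[1]=2
Ev 2: PC=1 idx=1 pred=T actual=T -> ctr[1]=3
Ev 3: PC=5 idx=1 pred=T actual=T -> ctr[1]=3
Ev 4: PC=3 idx=1 pred=T actual=T -> ctr[1]=3
Ev 5: PC=1 idx=1 pred=T actual=N -> ctr[1]=2
Ev 6: PC=3 idx=1 pred=T actual=T -> ctr[1]=3
Ev 7: PC=5 idx=1 pred=T actual=N -> ctr[1]=2
Ev 8: PC=3 idx=1 pred=T actual=T -> ctr[1]=3
Ev 9: PC=5 idx=1 pred=T actual=T -> ctr[1]=3
Ev 10: PC=1 idx=1 pred=T actual=T -> ctr[1]=3
Ev 11: PC=1 idx=1 pred=T actual=T -> ctr[1]=3
Ev 12: PC=3 idx=1 pred=T actual=T -> ctr[1]=3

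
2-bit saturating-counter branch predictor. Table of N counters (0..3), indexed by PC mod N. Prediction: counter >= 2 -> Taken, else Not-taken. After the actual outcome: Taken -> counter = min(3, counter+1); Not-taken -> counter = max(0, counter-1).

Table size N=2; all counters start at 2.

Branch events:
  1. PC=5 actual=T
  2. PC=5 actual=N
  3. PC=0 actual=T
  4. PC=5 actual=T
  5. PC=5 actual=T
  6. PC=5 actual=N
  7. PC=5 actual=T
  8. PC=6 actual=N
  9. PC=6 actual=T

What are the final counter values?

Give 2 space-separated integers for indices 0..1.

Answer: 3 3

Derivation:
Ev 1: PC=5 idx=1 pred=T actual=T -> ctr[1]=3
Ev 2: PC=5 idx=1 pred=T actual=N -> ctr[1]=2
Ev 3: PC=0 idx=0 pred=T actual=T -> ctr[0]=3
Ev 4: PC=5 idx=1 pred=T actual=T -> ctr[1]=3
Ev 5: PC=5 idx=1 pred=T actual=T -> ctr[1]=3
Ev 6: PC=5 idx=1 pred=T actual=N -> ctr[1]=2
Ev 7: PC=5 idx=1 pred=T actual=T -> ctr[1]=3
Ev 8: PC=6 idx=0 pred=T actual=N -> ctr[0]=2
Ev 9: PC=6 idx=0 pred=T actual=T -> ctr[0]=3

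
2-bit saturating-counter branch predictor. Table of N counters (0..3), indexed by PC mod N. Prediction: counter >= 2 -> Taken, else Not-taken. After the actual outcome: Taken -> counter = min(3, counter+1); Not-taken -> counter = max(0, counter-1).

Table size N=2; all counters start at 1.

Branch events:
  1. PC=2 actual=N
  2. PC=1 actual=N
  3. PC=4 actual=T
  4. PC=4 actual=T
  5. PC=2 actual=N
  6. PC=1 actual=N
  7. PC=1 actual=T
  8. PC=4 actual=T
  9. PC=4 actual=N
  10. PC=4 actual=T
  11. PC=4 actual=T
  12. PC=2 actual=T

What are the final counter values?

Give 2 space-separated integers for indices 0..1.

Ev 1: PC=2 idx=0 pred=N actual=N -> ctr[0]=0
Ev 2: PC=1 idx=1 pred=N actual=N -> ctr[1]=0
Ev 3: PC=4 idx=0 pred=N actual=T -> ctr[0]=1
Ev 4: PC=4 idx=0 pred=N actual=T -> ctr[0]=2
Ev 5: PC=2 idx=0 pred=T actual=N -> ctr[0]=1
Ev 6: PC=1 idx=1 pred=N actual=N -> ctr[1]=0
Ev 7: PC=1 idx=1 pred=N actual=T -> ctr[1]=1
Ev 8: PC=4 idx=0 pred=N actual=T -> ctr[0]=2
Ev 9: PC=4 idx=0 pred=T actual=N -> ctr[0]=1
Ev 10: PC=4 idx=0 pred=N actual=T -> ctr[0]=2
Ev 11: PC=4 idx=0 pred=T actual=T -> ctr[0]=3
Ev 12: PC=2 idx=0 pred=T actual=T -> ctr[0]=3

Answer: 3 1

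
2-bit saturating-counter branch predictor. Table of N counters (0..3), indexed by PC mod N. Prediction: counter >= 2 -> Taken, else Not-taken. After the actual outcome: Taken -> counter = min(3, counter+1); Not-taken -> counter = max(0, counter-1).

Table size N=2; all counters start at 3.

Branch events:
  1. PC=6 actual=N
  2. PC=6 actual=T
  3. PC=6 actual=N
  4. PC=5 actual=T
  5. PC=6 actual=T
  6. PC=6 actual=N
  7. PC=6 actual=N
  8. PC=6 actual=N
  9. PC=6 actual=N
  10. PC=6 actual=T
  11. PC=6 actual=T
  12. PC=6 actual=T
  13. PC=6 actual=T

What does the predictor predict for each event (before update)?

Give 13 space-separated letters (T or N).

Ev 1: PC=6 idx=0 pred=T actual=N -> ctr[0]=2
Ev 2: PC=6 idx=0 pred=T actual=T -> ctr[0]=3
Ev 3: PC=6 idx=0 pred=T actual=N -> ctr[0]=2
Ev 4: PC=5 idx=1 pred=T actual=T -> ctr[1]=3
Ev 5: PC=6 idx=0 pred=T actual=T -> ctr[0]=3
Ev 6: PC=6 idx=0 pred=T actual=N -> ctr[0]=2
Ev 7: PC=6 idx=0 pred=T actual=N -> ctr[0]=1
Ev 8: PC=6 idx=0 pred=N actual=N -> ctr[0]=0
Ev 9: PC=6 idx=0 pred=N actual=N -> ctr[0]=0
Ev 10: PC=6 idx=0 pred=N actual=T -> ctr[0]=1
Ev 11: PC=6 idx=0 pred=N actual=T -> ctr[0]=2
Ev 12: PC=6 idx=0 pred=T actual=T -> ctr[0]=3
Ev 13: PC=6 idx=0 pred=T actual=T -> ctr[0]=3

Answer: T T T T T T T N N N N T T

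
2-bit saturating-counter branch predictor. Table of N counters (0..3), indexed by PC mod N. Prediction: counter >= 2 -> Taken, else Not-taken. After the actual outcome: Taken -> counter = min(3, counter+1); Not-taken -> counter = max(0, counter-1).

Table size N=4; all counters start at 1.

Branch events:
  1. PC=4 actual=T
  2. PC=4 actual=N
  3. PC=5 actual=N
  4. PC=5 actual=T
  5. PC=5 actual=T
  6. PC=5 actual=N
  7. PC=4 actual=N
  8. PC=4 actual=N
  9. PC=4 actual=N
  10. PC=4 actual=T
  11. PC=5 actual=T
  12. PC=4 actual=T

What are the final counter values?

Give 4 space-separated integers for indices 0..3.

Ev 1: PC=4 idx=0 pred=N actual=T -> ctr[0]=2
Ev 2: PC=4 idx=0 pred=T actual=N -> ctr[0]=1
Ev 3: PC=5 idx=1 pred=N actual=N -> ctr[1]=0
Ev 4: PC=5 idx=1 pred=N actual=T -> ctr[1]=1
Ev 5: PC=5 idx=1 pred=N actual=T -> ctr[1]=2
Ev 6: PC=5 idx=1 pred=T actual=N -> ctr[1]=1
Ev 7: PC=4 idx=0 pred=N actual=N -> ctr[0]=0
Ev 8: PC=4 idx=0 pred=N actual=N -> ctr[0]=0
Ev 9: PC=4 idx=0 pred=N actual=N -> ctr[0]=0
Ev 10: PC=4 idx=0 pred=N actual=T -> ctr[0]=1
Ev 11: PC=5 idx=1 pred=N actual=T -> ctr[1]=2
Ev 12: PC=4 idx=0 pred=N actual=T -> ctr[0]=2

Answer: 2 2 1 1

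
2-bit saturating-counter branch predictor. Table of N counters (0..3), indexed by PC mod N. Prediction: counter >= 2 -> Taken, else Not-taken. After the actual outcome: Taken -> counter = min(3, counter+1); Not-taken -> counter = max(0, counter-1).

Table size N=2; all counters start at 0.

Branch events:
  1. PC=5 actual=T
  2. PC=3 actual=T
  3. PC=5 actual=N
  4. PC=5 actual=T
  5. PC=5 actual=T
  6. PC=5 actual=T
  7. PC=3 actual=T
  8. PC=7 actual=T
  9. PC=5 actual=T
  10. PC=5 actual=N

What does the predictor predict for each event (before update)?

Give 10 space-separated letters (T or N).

Ev 1: PC=5 idx=1 pred=N actual=T -> ctr[1]=1
Ev 2: PC=3 idx=1 pred=N actual=T -> ctr[1]=2
Ev 3: PC=5 idx=1 pred=T actual=N -> ctr[1]=1
Ev 4: PC=5 idx=1 pred=N actual=T -> ctr[1]=2
Ev 5: PC=5 idx=1 pred=T actual=T -> ctr[1]=3
Ev 6: PC=5 idx=1 pred=T actual=T -> ctr[1]=3
Ev 7: PC=3 idx=1 pred=T actual=T -> ctr[1]=3
Ev 8: PC=7 idx=1 pred=T actual=T -> ctr[1]=3
Ev 9: PC=5 idx=1 pred=T actual=T -> ctr[1]=3
Ev 10: PC=5 idx=1 pred=T actual=N -> ctr[1]=2

Answer: N N T N T T T T T T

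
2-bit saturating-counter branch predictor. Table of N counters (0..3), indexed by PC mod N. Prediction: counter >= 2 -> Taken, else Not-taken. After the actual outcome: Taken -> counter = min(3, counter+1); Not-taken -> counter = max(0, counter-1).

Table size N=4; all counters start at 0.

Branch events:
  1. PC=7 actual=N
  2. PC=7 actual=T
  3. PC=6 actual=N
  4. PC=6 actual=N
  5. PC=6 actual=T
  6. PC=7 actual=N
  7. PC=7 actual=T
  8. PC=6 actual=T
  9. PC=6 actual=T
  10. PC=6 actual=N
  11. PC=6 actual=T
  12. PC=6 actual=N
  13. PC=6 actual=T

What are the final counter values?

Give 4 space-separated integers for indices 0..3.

Ev 1: PC=7 idx=3 pred=N actual=N -> ctr[3]=0
Ev 2: PC=7 idx=3 pred=N actual=T -> ctr[3]=1
Ev 3: PC=6 idx=2 pred=N actual=N -> ctr[2]=0
Ev 4: PC=6 idx=2 pred=N actual=N -> ctr[2]=0
Ev 5: PC=6 idx=2 pred=N actual=T -> ctr[2]=1
Ev 6: PC=7 idx=3 pred=N actual=N -> ctr[3]=0
Ev 7: PC=7 idx=3 pred=N actual=T -> ctr[3]=1
Ev 8: PC=6 idx=2 pred=N actual=T -> ctr[2]=2
Ev 9: PC=6 idx=2 pred=T actual=T -> ctr[2]=3
Ev 10: PC=6 idx=2 pred=T actual=N -> ctr[2]=2
Ev 11: PC=6 idx=2 pred=T actual=T -> ctr[2]=3
Ev 12: PC=6 idx=2 pred=T actual=N -> ctr[2]=2
Ev 13: PC=6 idx=2 pred=T actual=T -> ctr[2]=3

Answer: 0 0 3 1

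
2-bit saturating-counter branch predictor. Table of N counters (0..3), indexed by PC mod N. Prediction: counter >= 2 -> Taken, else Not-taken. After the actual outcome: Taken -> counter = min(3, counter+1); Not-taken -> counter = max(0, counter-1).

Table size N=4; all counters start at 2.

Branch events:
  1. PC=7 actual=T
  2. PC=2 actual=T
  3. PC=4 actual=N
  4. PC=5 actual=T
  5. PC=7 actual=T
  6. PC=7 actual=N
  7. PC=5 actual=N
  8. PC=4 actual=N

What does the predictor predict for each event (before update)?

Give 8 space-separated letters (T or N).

Answer: T T T T T T T N

Derivation:
Ev 1: PC=7 idx=3 pred=T actual=T -> ctr[3]=3
Ev 2: PC=2 idx=2 pred=T actual=T -> ctr[2]=3
Ev 3: PC=4 idx=0 pred=T actual=N -> ctr[0]=1
Ev 4: PC=5 idx=1 pred=T actual=T -> ctr[1]=3
Ev 5: PC=7 idx=3 pred=T actual=T -> ctr[3]=3
Ev 6: PC=7 idx=3 pred=T actual=N -> ctr[3]=2
Ev 7: PC=5 idx=1 pred=T actual=N -> ctr[1]=2
Ev 8: PC=4 idx=0 pred=N actual=N -> ctr[0]=0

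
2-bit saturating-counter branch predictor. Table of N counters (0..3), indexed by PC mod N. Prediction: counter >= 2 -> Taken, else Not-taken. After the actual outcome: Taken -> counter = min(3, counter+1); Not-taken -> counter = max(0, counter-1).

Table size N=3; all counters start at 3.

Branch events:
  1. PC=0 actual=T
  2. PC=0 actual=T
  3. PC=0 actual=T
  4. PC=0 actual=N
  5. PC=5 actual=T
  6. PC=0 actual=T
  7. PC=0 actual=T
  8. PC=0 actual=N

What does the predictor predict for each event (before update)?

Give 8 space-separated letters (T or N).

Ev 1: PC=0 idx=0 pred=T actual=T -> ctr[0]=3
Ev 2: PC=0 idx=0 pred=T actual=T -> ctr[0]=3
Ev 3: PC=0 idx=0 pred=T actual=T -> ctr[0]=3
Ev 4: PC=0 idx=0 pred=T actual=N -> ctr[0]=2
Ev 5: PC=5 idx=2 pred=T actual=T -> ctr[2]=3
Ev 6: PC=0 idx=0 pred=T actual=T -> ctr[0]=3
Ev 7: PC=0 idx=0 pred=T actual=T -> ctr[0]=3
Ev 8: PC=0 idx=0 pred=T actual=N -> ctr[0]=2

Answer: T T T T T T T T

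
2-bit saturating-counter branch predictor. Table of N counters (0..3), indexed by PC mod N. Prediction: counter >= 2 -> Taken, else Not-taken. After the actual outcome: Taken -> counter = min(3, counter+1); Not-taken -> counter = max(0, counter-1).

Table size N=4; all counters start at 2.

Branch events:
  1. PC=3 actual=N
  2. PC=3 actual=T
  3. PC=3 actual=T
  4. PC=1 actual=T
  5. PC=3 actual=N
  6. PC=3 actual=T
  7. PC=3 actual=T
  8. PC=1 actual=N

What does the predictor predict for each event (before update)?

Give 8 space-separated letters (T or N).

Ev 1: PC=3 idx=3 pred=T actual=N -> ctr[3]=1
Ev 2: PC=3 idx=3 pred=N actual=T -> ctr[3]=2
Ev 3: PC=3 idx=3 pred=T actual=T -> ctr[3]=3
Ev 4: PC=1 idx=1 pred=T actual=T -> ctr[1]=3
Ev 5: PC=3 idx=3 pred=T actual=N -> ctr[3]=2
Ev 6: PC=3 idx=3 pred=T actual=T -> ctr[3]=3
Ev 7: PC=3 idx=3 pred=T actual=T -> ctr[3]=3
Ev 8: PC=1 idx=1 pred=T actual=N -> ctr[1]=2

Answer: T N T T T T T T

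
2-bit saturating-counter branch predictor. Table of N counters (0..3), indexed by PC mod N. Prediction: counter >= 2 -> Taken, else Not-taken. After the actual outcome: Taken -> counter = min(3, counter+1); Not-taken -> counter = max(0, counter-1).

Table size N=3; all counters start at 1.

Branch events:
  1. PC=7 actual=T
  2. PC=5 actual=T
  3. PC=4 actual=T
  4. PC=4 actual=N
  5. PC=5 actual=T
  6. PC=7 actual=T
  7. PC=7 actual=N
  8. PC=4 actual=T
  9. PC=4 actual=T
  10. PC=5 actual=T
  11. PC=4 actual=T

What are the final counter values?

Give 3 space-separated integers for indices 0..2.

Answer: 1 3 3

Derivation:
Ev 1: PC=7 idx=1 pred=N actual=T -> ctr[1]=2
Ev 2: PC=5 idx=2 pred=N actual=T -> ctr[2]=2
Ev 3: PC=4 idx=1 pred=T actual=T -> ctr[1]=3
Ev 4: PC=4 idx=1 pred=T actual=N -> ctr[1]=2
Ev 5: PC=5 idx=2 pred=T actual=T -> ctr[2]=3
Ev 6: PC=7 idx=1 pred=T actual=T -> ctr[1]=3
Ev 7: PC=7 idx=1 pred=T actual=N -> ctr[1]=2
Ev 8: PC=4 idx=1 pred=T actual=T -> ctr[1]=3
Ev 9: PC=4 idx=1 pred=T actual=T -> ctr[1]=3
Ev 10: PC=5 idx=2 pred=T actual=T -> ctr[2]=3
Ev 11: PC=4 idx=1 pred=T actual=T -> ctr[1]=3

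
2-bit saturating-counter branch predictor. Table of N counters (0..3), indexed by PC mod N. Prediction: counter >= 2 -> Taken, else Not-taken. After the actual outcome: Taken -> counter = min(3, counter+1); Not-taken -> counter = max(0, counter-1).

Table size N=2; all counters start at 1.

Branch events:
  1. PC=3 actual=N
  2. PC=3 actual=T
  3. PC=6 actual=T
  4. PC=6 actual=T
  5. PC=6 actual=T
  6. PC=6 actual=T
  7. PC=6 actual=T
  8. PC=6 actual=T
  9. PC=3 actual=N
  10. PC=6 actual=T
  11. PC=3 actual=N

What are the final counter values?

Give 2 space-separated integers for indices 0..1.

Ev 1: PC=3 idx=1 pred=N actual=N -> ctr[1]=0
Ev 2: PC=3 idx=1 pred=N actual=T -> ctr[1]=1
Ev 3: PC=6 idx=0 pred=N actual=T -> ctr[0]=2
Ev 4: PC=6 idx=0 pred=T actual=T -> ctr[0]=3
Ev 5: PC=6 idx=0 pred=T actual=T -> ctr[0]=3
Ev 6: PC=6 idx=0 pred=T actual=T -> ctr[0]=3
Ev 7: PC=6 idx=0 pred=T actual=T -> ctr[0]=3
Ev 8: PC=6 idx=0 pred=T actual=T -> ctr[0]=3
Ev 9: PC=3 idx=1 pred=N actual=N -> ctr[1]=0
Ev 10: PC=6 idx=0 pred=T actual=T -> ctr[0]=3
Ev 11: PC=3 idx=1 pred=N actual=N -> ctr[1]=0

Answer: 3 0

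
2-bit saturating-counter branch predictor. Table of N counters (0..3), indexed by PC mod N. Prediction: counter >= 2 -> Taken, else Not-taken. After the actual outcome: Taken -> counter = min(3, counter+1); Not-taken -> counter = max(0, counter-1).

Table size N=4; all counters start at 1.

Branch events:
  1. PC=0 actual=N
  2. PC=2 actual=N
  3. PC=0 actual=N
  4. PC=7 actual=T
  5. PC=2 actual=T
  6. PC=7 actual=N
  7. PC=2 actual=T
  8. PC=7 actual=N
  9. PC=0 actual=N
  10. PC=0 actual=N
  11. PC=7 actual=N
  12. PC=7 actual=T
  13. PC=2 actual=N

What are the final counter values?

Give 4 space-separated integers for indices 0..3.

Answer: 0 1 1 1

Derivation:
Ev 1: PC=0 idx=0 pred=N actual=N -> ctr[0]=0
Ev 2: PC=2 idx=2 pred=N actual=N -> ctr[2]=0
Ev 3: PC=0 idx=0 pred=N actual=N -> ctr[0]=0
Ev 4: PC=7 idx=3 pred=N actual=T -> ctr[3]=2
Ev 5: PC=2 idx=2 pred=N actual=T -> ctr[2]=1
Ev 6: PC=7 idx=3 pred=T actual=N -> ctr[3]=1
Ev 7: PC=2 idx=2 pred=N actual=T -> ctr[2]=2
Ev 8: PC=7 idx=3 pred=N actual=N -> ctr[3]=0
Ev 9: PC=0 idx=0 pred=N actual=N -> ctr[0]=0
Ev 10: PC=0 idx=0 pred=N actual=N -> ctr[0]=0
Ev 11: PC=7 idx=3 pred=N actual=N -> ctr[3]=0
Ev 12: PC=7 idx=3 pred=N actual=T -> ctr[3]=1
Ev 13: PC=2 idx=2 pred=T actual=N -> ctr[2]=1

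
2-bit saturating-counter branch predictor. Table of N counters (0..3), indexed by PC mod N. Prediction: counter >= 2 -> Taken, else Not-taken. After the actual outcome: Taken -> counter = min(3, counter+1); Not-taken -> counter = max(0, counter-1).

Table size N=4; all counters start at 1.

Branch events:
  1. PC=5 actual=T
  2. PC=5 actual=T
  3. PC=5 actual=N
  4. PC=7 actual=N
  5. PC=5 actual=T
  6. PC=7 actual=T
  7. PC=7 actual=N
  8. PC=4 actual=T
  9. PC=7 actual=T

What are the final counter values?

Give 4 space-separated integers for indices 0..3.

Ev 1: PC=5 idx=1 pred=N actual=T -> ctr[1]=2
Ev 2: PC=5 idx=1 pred=T actual=T -> ctr[1]=3
Ev 3: PC=5 idx=1 pred=T actual=N -> ctr[1]=2
Ev 4: PC=7 idx=3 pred=N actual=N -> ctr[3]=0
Ev 5: PC=5 idx=1 pred=T actual=T -> ctr[1]=3
Ev 6: PC=7 idx=3 pred=N actual=T -> ctr[3]=1
Ev 7: PC=7 idx=3 pred=N actual=N -> ctr[3]=0
Ev 8: PC=4 idx=0 pred=N actual=T -> ctr[0]=2
Ev 9: PC=7 idx=3 pred=N actual=T -> ctr[3]=1

Answer: 2 3 1 1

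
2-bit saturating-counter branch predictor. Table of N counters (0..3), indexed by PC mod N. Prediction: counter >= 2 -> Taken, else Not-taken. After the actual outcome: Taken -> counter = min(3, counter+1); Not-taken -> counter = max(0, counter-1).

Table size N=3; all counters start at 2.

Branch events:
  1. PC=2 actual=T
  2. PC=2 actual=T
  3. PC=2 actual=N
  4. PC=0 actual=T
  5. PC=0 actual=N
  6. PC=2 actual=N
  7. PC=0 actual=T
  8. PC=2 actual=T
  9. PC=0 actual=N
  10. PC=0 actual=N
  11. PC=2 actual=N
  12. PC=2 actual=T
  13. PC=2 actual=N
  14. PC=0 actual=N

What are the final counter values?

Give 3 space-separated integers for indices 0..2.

Answer: 0 2 1

Derivation:
Ev 1: PC=2 idx=2 pred=T actual=T -> ctr[2]=3
Ev 2: PC=2 idx=2 pred=T actual=T -> ctr[2]=3
Ev 3: PC=2 idx=2 pred=T actual=N -> ctr[2]=2
Ev 4: PC=0 idx=0 pred=T actual=T -> ctr[0]=3
Ev 5: PC=0 idx=0 pred=T actual=N -> ctr[0]=2
Ev 6: PC=2 idx=2 pred=T actual=N -> ctr[2]=1
Ev 7: PC=0 idx=0 pred=T actual=T -> ctr[0]=3
Ev 8: PC=2 idx=2 pred=N actual=T -> ctr[2]=2
Ev 9: PC=0 idx=0 pred=T actual=N -> ctr[0]=2
Ev 10: PC=0 idx=0 pred=T actual=N -> ctr[0]=1
Ev 11: PC=2 idx=2 pred=T actual=N -> ctr[2]=1
Ev 12: PC=2 idx=2 pred=N actual=T -> ctr[2]=2
Ev 13: PC=2 idx=2 pred=T actual=N -> ctr[2]=1
Ev 14: PC=0 idx=0 pred=N actual=N -> ctr[0]=0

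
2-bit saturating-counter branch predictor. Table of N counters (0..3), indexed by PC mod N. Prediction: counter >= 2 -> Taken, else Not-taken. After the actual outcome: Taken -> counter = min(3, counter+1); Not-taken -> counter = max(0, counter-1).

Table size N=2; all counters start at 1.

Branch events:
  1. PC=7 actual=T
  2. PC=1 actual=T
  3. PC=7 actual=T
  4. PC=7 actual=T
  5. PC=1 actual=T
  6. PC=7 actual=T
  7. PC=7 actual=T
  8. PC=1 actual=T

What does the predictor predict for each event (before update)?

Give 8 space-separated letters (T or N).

Ev 1: PC=7 idx=1 pred=N actual=T -> ctr[1]=2
Ev 2: PC=1 idx=1 pred=T actual=T -> ctr[1]=3
Ev 3: PC=7 idx=1 pred=T actual=T -> ctr[1]=3
Ev 4: PC=7 idx=1 pred=T actual=T -> ctr[1]=3
Ev 5: PC=1 idx=1 pred=T actual=T -> ctr[1]=3
Ev 6: PC=7 idx=1 pred=T actual=T -> ctr[1]=3
Ev 7: PC=7 idx=1 pred=T actual=T -> ctr[1]=3
Ev 8: PC=1 idx=1 pred=T actual=T -> ctr[1]=3

Answer: N T T T T T T T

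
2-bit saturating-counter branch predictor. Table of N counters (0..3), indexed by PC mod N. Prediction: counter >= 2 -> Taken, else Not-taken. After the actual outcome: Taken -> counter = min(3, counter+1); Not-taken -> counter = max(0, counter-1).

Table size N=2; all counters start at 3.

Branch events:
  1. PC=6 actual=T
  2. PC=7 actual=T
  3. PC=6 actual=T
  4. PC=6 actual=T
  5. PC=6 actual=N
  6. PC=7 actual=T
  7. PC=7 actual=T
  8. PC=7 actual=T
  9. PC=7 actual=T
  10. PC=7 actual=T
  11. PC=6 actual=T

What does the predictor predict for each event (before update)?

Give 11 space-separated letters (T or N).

Answer: T T T T T T T T T T T

Derivation:
Ev 1: PC=6 idx=0 pred=T actual=T -> ctr[0]=3
Ev 2: PC=7 idx=1 pred=T actual=T -> ctr[1]=3
Ev 3: PC=6 idx=0 pred=T actual=T -> ctr[0]=3
Ev 4: PC=6 idx=0 pred=T actual=T -> ctr[0]=3
Ev 5: PC=6 idx=0 pred=T actual=N -> ctr[0]=2
Ev 6: PC=7 idx=1 pred=T actual=T -> ctr[1]=3
Ev 7: PC=7 idx=1 pred=T actual=T -> ctr[1]=3
Ev 8: PC=7 idx=1 pred=T actual=T -> ctr[1]=3
Ev 9: PC=7 idx=1 pred=T actual=T -> ctr[1]=3
Ev 10: PC=7 idx=1 pred=T actual=T -> ctr[1]=3
Ev 11: PC=6 idx=0 pred=T actual=T -> ctr[0]=3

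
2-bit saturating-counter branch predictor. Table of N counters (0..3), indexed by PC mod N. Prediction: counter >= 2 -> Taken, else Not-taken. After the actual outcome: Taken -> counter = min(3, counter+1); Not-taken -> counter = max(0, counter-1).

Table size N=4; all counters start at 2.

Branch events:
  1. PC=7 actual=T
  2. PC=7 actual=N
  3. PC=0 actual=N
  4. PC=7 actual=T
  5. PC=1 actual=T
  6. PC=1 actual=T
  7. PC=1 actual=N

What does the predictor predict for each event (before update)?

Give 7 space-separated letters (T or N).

Ev 1: PC=7 idx=3 pred=T actual=T -> ctr[3]=3
Ev 2: PC=7 idx=3 pred=T actual=N -> ctr[3]=2
Ev 3: PC=0 idx=0 pred=T actual=N -> ctr[0]=1
Ev 4: PC=7 idx=3 pred=T actual=T -> ctr[3]=3
Ev 5: PC=1 idx=1 pred=T actual=T -> ctr[1]=3
Ev 6: PC=1 idx=1 pred=T actual=T -> ctr[1]=3
Ev 7: PC=1 idx=1 pred=T actual=N -> ctr[1]=2

Answer: T T T T T T T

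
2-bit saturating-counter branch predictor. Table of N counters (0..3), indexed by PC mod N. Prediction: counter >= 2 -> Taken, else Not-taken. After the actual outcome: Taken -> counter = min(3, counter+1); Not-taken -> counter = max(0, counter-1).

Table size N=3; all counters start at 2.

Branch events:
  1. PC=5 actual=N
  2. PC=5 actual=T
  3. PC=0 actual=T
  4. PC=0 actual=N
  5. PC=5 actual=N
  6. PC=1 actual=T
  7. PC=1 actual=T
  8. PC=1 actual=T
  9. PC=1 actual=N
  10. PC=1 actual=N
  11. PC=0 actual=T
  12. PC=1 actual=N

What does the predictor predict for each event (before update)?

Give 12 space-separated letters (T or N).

Answer: T N T T T T T T T T T N

Derivation:
Ev 1: PC=5 idx=2 pred=T actual=N -> ctr[2]=1
Ev 2: PC=5 idx=2 pred=N actual=T -> ctr[2]=2
Ev 3: PC=0 idx=0 pred=T actual=T -> ctr[0]=3
Ev 4: PC=0 idx=0 pred=T actual=N -> ctr[0]=2
Ev 5: PC=5 idx=2 pred=T actual=N -> ctr[2]=1
Ev 6: PC=1 idx=1 pred=T actual=T -> ctr[1]=3
Ev 7: PC=1 idx=1 pred=T actual=T -> ctr[1]=3
Ev 8: PC=1 idx=1 pred=T actual=T -> ctr[1]=3
Ev 9: PC=1 idx=1 pred=T actual=N -> ctr[1]=2
Ev 10: PC=1 idx=1 pred=T actual=N -> ctr[1]=1
Ev 11: PC=0 idx=0 pred=T actual=T -> ctr[0]=3
Ev 12: PC=1 idx=1 pred=N actual=N -> ctr[1]=0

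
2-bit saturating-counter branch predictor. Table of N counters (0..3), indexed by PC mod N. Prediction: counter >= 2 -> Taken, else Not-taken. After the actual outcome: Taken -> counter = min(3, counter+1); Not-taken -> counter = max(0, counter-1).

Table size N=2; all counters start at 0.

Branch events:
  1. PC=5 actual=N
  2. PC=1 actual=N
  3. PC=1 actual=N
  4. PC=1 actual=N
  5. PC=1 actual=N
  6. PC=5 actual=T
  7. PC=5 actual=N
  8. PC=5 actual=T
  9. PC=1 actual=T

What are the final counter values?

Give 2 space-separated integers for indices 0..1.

Ev 1: PC=5 idx=1 pred=N actual=N -> ctr[1]=0
Ev 2: PC=1 idx=1 pred=N actual=N -> ctr[1]=0
Ev 3: PC=1 idx=1 pred=N actual=N -> ctr[1]=0
Ev 4: PC=1 idx=1 pred=N actual=N -> ctr[1]=0
Ev 5: PC=1 idx=1 pred=N actual=N -> ctr[1]=0
Ev 6: PC=5 idx=1 pred=N actual=T -> ctr[1]=1
Ev 7: PC=5 idx=1 pred=N actual=N -> ctr[1]=0
Ev 8: PC=5 idx=1 pred=N actual=T -> ctr[1]=1
Ev 9: PC=1 idx=1 pred=N actual=T -> ctr[1]=2

Answer: 0 2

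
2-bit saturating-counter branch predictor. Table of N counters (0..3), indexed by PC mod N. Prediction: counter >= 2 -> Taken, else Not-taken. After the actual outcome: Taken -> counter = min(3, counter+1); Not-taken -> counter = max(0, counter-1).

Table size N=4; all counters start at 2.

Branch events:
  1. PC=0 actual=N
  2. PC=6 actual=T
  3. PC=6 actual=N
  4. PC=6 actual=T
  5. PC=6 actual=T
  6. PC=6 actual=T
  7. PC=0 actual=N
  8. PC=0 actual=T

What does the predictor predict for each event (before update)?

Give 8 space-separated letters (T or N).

Ev 1: PC=0 idx=0 pred=T actual=N -> ctr[0]=1
Ev 2: PC=6 idx=2 pred=T actual=T -> ctr[2]=3
Ev 3: PC=6 idx=2 pred=T actual=N -> ctr[2]=2
Ev 4: PC=6 idx=2 pred=T actual=T -> ctr[2]=3
Ev 5: PC=6 idx=2 pred=T actual=T -> ctr[2]=3
Ev 6: PC=6 idx=2 pred=T actual=T -> ctr[2]=3
Ev 7: PC=0 idx=0 pred=N actual=N -> ctr[0]=0
Ev 8: PC=0 idx=0 pred=N actual=T -> ctr[0]=1

Answer: T T T T T T N N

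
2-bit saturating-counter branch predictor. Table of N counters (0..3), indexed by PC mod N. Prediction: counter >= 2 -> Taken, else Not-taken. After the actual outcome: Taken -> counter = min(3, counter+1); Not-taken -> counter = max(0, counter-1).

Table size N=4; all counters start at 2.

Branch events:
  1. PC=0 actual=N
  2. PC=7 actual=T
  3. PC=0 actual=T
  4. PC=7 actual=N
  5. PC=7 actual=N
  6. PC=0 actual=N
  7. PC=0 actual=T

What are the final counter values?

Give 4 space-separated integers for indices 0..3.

Answer: 2 2 2 1

Derivation:
Ev 1: PC=0 idx=0 pred=T actual=N -> ctr[0]=1
Ev 2: PC=7 idx=3 pred=T actual=T -> ctr[3]=3
Ev 3: PC=0 idx=0 pred=N actual=T -> ctr[0]=2
Ev 4: PC=7 idx=3 pred=T actual=N -> ctr[3]=2
Ev 5: PC=7 idx=3 pred=T actual=N -> ctr[3]=1
Ev 6: PC=0 idx=0 pred=T actual=N -> ctr[0]=1
Ev 7: PC=0 idx=0 pred=N actual=T -> ctr[0]=2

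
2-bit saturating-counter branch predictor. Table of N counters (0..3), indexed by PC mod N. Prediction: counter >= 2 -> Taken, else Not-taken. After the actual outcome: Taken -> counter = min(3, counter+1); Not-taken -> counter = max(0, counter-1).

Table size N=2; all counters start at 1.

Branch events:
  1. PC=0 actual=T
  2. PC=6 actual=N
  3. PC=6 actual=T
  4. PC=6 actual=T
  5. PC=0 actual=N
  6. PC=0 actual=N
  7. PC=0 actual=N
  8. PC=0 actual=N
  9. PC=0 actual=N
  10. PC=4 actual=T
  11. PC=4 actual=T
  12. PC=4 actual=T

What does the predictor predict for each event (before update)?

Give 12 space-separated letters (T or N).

Ev 1: PC=0 idx=0 pred=N actual=T -> ctr[0]=2
Ev 2: PC=6 idx=0 pred=T actual=N -> ctr[0]=1
Ev 3: PC=6 idx=0 pred=N actual=T -> ctr[0]=2
Ev 4: PC=6 idx=0 pred=T actual=T -> ctr[0]=3
Ev 5: PC=0 idx=0 pred=T actual=N -> ctr[0]=2
Ev 6: PC=0 idx=0 pred=T actual=N -> ctr[0]=1
Ev 7: PC=0 idx=0 pred=N actual=N -> ctr[0]=0
Ev 8: PC=0 idx=0 pred=N actual=N -> ctr[0]=0
Ev 9: PC=0 idx=0 pred=N actual=N -> ctr[0]=0
Ev 10: PC=4 idx=0 pred=N actual=T -> ctr[0]=1
Ev 11: PC=4 idx=0 pred=N actual=T -> ctr[0]=2
Ev 12: PC=4 idx=0 pred=T actual=T -> ctr[0]=3

Answer: N T N T T T N N N N N T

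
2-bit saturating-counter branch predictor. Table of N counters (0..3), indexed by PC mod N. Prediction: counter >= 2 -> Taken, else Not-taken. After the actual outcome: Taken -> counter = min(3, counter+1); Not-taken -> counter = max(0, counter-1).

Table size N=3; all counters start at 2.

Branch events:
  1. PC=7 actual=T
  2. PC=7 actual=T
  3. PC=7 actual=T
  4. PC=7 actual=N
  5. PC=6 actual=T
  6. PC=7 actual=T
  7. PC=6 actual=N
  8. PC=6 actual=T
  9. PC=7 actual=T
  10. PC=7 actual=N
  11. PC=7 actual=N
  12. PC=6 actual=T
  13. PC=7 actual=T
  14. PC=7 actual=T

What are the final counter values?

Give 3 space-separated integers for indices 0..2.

Answer: 3 3 2

Derivation:
Ev 1: PC=7 idx=1 pred=T actual=T -> ctr[1]=3
Ev 2: PC=7 idx=1 pred=T actual=T -> ctr[1]=3
Ev 3: PC=7 idx=1 pred=T actual=T -> ctr[1]=3
Ev 4: PC=7 idx=1 pred=T actual=N -> ctr[1]=2
Ev 5: PC=6 idx=0 pred=T actual=T -> ctr[0]=3
Ev 6: PC=7 idx=1 pred=T actual=T -> ctr[1]=3
Ev 7: PC=6 idx=0 pred=T actual=N -> ctr[0]=2
Ev 8: PC=6 idx=0 pred=T actual=T -> ctr[0]=3
Ev 9: PC=7 idx=1 pred=T actual=T -> ctr[1]=3
Ev 10: PC=7 idx=1 pred=T actual=N -> ctr[1]=2
Ev 11: PC=7 idx=1 pred=T actual=N -> ctr[1]=1
Ev 12: PC=6 idx=0 pred=T actual=T -> ctr[0]=3
Ev 13: PC=7 idx=1 pred=N actual=T -> ctr[1]=2
Ev 14: PC=7 idx=1 pred=T actual=T -> ctr[1]=3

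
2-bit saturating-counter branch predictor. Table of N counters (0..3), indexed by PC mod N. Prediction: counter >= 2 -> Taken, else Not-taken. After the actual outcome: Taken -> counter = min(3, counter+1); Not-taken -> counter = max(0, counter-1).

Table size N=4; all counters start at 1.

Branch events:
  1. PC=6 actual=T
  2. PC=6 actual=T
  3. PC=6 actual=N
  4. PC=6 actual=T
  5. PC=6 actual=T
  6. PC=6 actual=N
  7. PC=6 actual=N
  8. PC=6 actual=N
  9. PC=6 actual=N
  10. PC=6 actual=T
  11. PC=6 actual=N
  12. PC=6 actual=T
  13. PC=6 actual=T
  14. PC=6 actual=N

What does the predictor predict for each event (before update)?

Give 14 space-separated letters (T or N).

Answer: N T T T T T T N N N N N N T

Derivation:
Ev 1: PC=6 idx=2 pred=N actual=T -> ctr[2]=2
Ev 2: PC=6 idx=2 pred=T actual=T -> ctr[2]=3
Ev 3: PC=6 idx=2 pred=T actual=N -> ctr[2]=2
Ev 4: PC=6 idx=2 pred=T actual=T -> ctr[2]=3
Ev 5: PC=6 idx=2 pred=T actual=T -> ctr[2]=3
Ev 6: PC=6 idx=2 pred=T actual=N -> ctr[2]=2
Ev 7: PC=6 idx=2 pred=T actual=N -> ctr[2]=1
Ev 8: PC=6 idx=2 pred=N actual=N -> ctr[2]=0
Ev 9: PC=6 idx=2 pred=N actual=N -> ctr[2]=0
Ev 10: PC=6 idx=2 pred=N actual=T -> ctr[2]=1
Ev 11: PC=6 idx=2 pred=N actual=N -> ctr[2]=0
Ev 12: PC=6 idx=2 pred=N actual=T -> ctr[2]=1
Ev 13: PC=6 idx=2 pred=N actual=T -> ctr[2]=2
Ev 14: PC=6 idx=2 pred=T actual=N -> ctr[2]=1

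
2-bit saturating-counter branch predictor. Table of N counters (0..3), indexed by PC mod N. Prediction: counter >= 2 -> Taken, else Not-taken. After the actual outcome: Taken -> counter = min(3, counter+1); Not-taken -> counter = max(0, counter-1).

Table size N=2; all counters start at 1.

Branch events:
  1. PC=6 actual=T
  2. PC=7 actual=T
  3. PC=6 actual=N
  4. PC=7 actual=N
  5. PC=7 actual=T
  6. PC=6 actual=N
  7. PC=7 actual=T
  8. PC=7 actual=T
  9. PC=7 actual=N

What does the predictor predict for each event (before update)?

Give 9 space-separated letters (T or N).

Ev 1: PC=6 idx=0 pred=N actual=T -> ctr[0]=2
Ev 2: PC=7 idx=1 pred=N actual=T -> ctr[1]=2
Ev 3: PC=6 idx=0 pred=T actual=N -> ctr[0]=1
Ev 4: PC=7 idx=1 pred=T actual=N -> ctr[1]=1
Ev 5: PC=7 idx=1 pred=N actual=T -> ctr[1]=2
Ev 6: PC=6 idx=0 pred=N actual=N -> ctr[0]=0
Ev 7: PC=7 idx=1 pred=T actual=T -> ctr[1]=3
Ev 8: PC=7 idx=1 pred=T actual=T -> ctr[1]=3
Ev 9: PC=7 idx=1 pred=T actual=N -> ctr[1]=2

Answer: N N T T N N T T T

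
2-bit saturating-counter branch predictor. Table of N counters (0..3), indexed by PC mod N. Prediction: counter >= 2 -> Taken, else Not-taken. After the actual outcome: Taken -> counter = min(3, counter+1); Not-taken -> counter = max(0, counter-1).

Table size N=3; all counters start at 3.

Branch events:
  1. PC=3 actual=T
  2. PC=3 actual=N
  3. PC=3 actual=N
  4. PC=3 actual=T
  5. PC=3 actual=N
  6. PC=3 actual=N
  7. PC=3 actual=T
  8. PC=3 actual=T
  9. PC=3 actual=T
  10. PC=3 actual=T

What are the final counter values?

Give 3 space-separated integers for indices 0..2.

Ev 1: PC=3 idx=0 pred=T actual=T -> ctr[0]=3
Ev 2: PC=3 idx=0 pred=T actual=N -> ctr[0]=2
Ev 3: PC=3 idx=0 pred=T actual=N -> ctr[0]=1
Ev 4: PC=3 idx=0 pred=N actual=T -> ctr[0]=2
Ev 5: PC=3 idx=0 pred=T actual=N -> ctr[0]=1
Ev 6: PC=3 idx=0 pred=N actual=N -> ctr[0]=0
Ev 7: PC=3 idx=0 pred=N actual=T -> ctr[0]=1
Ev 8: PC=3 idx=0 pred=N actual=T -> ctr[0]=2
Ev 9: PC=3 idx=0 pred=T actual=T -> ctr[0]=3
Ev 10: PC=3 idx=0 pred=T actual=T -> ctr[0]=3

Answer: 3 3 3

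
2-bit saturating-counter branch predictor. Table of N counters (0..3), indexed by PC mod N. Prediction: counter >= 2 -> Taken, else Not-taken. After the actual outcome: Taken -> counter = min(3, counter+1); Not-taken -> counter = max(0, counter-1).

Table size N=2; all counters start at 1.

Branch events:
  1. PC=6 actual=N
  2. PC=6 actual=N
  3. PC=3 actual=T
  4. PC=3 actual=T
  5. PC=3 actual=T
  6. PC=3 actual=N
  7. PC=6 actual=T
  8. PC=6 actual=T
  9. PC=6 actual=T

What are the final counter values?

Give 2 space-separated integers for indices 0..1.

Ev 1: PC=6 idx=0 pred=N actual=N -> ctr[0]=0
Ev 2: PC=6 idx=0 pred=N actual=N -> ctr[0]=0
Ev 3: PC=3 idx=1 pred=N actual=T -> ctr[1]=2
Ev 4: PC=3 idx=1 pred=T actual=T -> ctr[1]=3
Ev 5: PC=3 idx=1 pred=T actual=T -> ctr[1]=3
Ev 6: PC=3 idx=1 pred=T actual=N -> ctr[1]=2
Ev 7: PC=6 idx=0 pred=N actual=T -> ctr[0]=1
Ev 8: PC=6 idx=0 pred=N actual=T -> ctr[0]=2
Ev 9: PC=6 idx=0 pred=T actual=T -> ctr[0]=3

Answer: 3 2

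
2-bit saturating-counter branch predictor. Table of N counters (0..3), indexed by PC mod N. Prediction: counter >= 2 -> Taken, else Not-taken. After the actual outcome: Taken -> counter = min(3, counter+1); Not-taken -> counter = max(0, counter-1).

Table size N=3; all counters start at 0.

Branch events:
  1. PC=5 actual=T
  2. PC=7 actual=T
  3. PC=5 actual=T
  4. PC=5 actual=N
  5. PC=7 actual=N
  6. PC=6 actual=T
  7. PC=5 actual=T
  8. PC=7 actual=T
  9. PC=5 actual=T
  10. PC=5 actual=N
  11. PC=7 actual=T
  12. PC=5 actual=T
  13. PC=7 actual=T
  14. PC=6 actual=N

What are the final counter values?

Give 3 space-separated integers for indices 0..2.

Ev 1: PC=5 idx=2 pred=N actual=T -> ctr[2]=1
Ev 2: PC=7 idx=1 pred=N actual=T -> ctr[1]=1
Ev 3: PC=5 idx=2 pred=N actual=T -> ctr[2]=2
Ev 4: PC=5 idx=2 pred=T actual=N -> ctr[2]=1
Ev 5: PC=7 idx=1 pred=N actual=N -> ctr[1]=0
Ev 6: PC=6 idx=0 pred=N actual=T -> ctr[0]=1
Ev 7: PC=5 idx=2 pred=N actual=T -> ctr[2]=2
Ev 8: PC=7 idx=1 pred=N actual=T -> ctr[1]=1
Ev 9: PC=5 idx=2 pred=T actual=T -> ctr[2]=3
Ev 10: PC=5 idx=2 pred=T actual=N -> ctr[2]=2
Ev 11: PC=7 idx=1 pred=N actual=T -> ctr[1]=2
Ev 12: PC=5 idx=2 pred=T actual=T -> ctr[2]=3
Ev 13: PC=7 idx=1 pred=T actual=T -> ctr[1]=3
Ev 14: PC=6 idx=0 pred=N actual=N -> ctr[0]=0

Answer: 0 3 3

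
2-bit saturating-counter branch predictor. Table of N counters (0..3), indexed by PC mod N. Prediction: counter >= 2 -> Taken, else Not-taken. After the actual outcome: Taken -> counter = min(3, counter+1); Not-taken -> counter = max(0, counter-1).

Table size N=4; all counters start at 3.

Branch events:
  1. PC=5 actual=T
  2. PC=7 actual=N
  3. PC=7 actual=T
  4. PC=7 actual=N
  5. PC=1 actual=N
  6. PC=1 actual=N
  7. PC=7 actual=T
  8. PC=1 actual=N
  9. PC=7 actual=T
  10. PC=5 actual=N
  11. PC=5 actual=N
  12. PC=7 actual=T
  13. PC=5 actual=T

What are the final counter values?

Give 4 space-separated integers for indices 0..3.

Ev 1: PC=5 idx=1 pred=T actual=T -> ctr[1]=3
Ev 2: PC=7 idx=3 pred=T actual=N -> ctr[3]=2
Ev 3: PC=7 idx=3 pred=T actual=T -> ctr[3]=3
Ev 4: PC=7 idx=3 pred=T actual=N -> ctr[3]=2
Ev 5: PC=1 idx=1 pred=T actual=N -> ctr[1]=2
Ev 6: PC=1 idx=1 pred=T actual=N -> ctr[1]=1
Ev 7: PC=7 idx=3 pred=T actual=T -> ctr[3]=3
Ev 8: PC=1 idx=1 pred=N actual=N -> ctr[1]=0
Ev 9: PC=7 idx=3 pred=T actual=T -> ctr[3]=3
Ev 10: PC=5 idx=1 pred=N actual=N -> ctr[1]=0
Ev 11: PC=5 idx=1 pred=N actual=N -> ctr[1]=0
Ev 12: PC=7 idx=3 pred=T actual=T -> ctr[3]=3
Ev 13: PC=5 idx=1 pred=N actual=T -> ctr[1]=1

Answer: 3 1 3 3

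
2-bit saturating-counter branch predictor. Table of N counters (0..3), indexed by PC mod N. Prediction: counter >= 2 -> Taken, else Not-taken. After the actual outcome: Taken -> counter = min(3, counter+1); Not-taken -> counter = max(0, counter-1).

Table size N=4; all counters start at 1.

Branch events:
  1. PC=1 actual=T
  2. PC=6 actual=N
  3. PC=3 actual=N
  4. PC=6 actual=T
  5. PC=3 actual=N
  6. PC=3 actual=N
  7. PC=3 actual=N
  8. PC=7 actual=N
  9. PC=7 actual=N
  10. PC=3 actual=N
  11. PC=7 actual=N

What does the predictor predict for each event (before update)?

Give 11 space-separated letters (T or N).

Ev 1: PC=1 idx=1 pred=N actual=T -> ctr[1]=2
Ev 2: PC=6 idx=2 pred=N actual=N -> ctr[2]=0
Ev 3: PC=3 idx=3 pred=N actual=N -> ctr[3]=0
Ev 4: PC=6 idx=2 pred=N actual=T -> ctr[2]=1
Ev 5: PC=3 idx=3 pred=N actual=N -> ctr[3]=0
Ev 6: PC=3 idx=3 pred=N actual=N -> ctr[3]=0
Ev 7: PC=3 idx=3 pred=N actual=N -> ctr[3]=0
Ev 8: PC=7 idx=3 pred=N actual=N -> ctr[3]=0
Ev 9: PC=7 idx=3 pred=N actual=N -> ctr[3]=0
Ev 10: PC=3 idx=3 pred=N actual=N -> ctr[3]=0
Ev 11: PC=7 idx=3 pred=N actual=N -> ctr[3]=0

Answer: N N N N N N N N N N N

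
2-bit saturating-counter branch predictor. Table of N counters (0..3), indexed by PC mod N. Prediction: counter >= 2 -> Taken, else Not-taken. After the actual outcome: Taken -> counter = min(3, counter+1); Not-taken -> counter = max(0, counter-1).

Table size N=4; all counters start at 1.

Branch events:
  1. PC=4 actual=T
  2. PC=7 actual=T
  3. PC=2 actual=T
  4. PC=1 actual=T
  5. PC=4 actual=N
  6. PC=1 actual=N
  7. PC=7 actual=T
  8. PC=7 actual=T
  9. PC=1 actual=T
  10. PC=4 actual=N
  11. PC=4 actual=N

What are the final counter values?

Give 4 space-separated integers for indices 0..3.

Answer: 0 2 2 3

Derivation:
Ev 1: PC=4 idx=0 pred=N actual=T -> ctr[0]=2
Ev 2: PC=7 idx=3 pred=N actual=T -> ctr[3]=2
Ev 3: PC=2 idx=2 pred=N actual=T -> ctr[2]=2
Ev 4: PC=1 idx=1 pred=N actual=T -> ctr[1]=2
Ev 5: PC=4 idx=0 pred=T actual=N -> ctr[0]=1
Ev 6: PC=1 idx=1 pred=T actual=N -> ctr[1]=1
Ev 7: PC=7 idx=3 pred=T actual=T -> ctr[3]=3
Ev 8: PC=7 idx=3 pred=T actual=T -> ctr[3]=3
Ev 9: PC=1 idx=1 pred=N actual=T -> ctr[1]=2
Ev 10: PC=4 idx=0 pred=N actual=N -> ctr[0]=0
Ev 11: PC=4 idx=0 pred=N actual=N -> ctr[0]=0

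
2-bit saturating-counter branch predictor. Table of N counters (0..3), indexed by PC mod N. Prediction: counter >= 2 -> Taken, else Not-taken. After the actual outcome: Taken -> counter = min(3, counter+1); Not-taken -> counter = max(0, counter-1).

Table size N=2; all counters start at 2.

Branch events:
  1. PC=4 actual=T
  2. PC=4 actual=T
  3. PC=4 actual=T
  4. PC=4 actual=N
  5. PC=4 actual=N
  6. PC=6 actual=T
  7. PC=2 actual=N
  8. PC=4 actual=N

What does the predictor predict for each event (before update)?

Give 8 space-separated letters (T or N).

Ev 1: PC=4 idx=0 pred=T actual=T -> ctr[0]=3
Ev 2: PC=4 idx=0 pred=T actual=T -> ctr[0]=3
Ev 3: PC=4 idx=0 pred=T actual=T -> ctr[0]=3
Ev 4: PC=4 idx=0 pred=T actual=N -> ctr[0]=2
Ev 5: PC=4 idx=0 pred=T actual=N -> ctr[0]=1
Ev 6: PC=6 idx=0 pred=N actual=T -> ctr[0]=2
Ev 7: PC=2 idx=0 pred=T actual=N -> ctr[0]=1
Ev 8: PC=4 idx=0 pred=N actual=N -> ctr[0]=0

Answer: T T T T T N T N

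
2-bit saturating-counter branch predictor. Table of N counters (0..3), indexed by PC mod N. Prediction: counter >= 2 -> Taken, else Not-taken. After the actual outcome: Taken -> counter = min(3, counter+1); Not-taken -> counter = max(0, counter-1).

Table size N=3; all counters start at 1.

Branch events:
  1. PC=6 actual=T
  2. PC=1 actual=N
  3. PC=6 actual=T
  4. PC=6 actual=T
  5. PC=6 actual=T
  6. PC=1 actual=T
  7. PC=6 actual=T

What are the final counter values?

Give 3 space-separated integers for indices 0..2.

Answer: 3 1 1

Derivation:
Ev 1: PC=6 idx=0 pred=N actual=T -> ctr[0]=2
Ev 2: PC=1 idx=1 pred=N actual=N -> ctr[1]=0
Ev 3: PC=6 idx=0 pred=T actual=T -> ctr[0]=3
Ev 4: PC=6 idx=0 pred=T actual=T -> ctr[0]=3
Ev 5: PC=6 idx=0 pred=T actual=T -> ctr[0]=3
Ev 6: PC=1 idx=1 pred=N actual=T -> ctr[1]=1
Ev 7: PC=6 idx=0 pred=T actual=T -> ctr[0]=3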